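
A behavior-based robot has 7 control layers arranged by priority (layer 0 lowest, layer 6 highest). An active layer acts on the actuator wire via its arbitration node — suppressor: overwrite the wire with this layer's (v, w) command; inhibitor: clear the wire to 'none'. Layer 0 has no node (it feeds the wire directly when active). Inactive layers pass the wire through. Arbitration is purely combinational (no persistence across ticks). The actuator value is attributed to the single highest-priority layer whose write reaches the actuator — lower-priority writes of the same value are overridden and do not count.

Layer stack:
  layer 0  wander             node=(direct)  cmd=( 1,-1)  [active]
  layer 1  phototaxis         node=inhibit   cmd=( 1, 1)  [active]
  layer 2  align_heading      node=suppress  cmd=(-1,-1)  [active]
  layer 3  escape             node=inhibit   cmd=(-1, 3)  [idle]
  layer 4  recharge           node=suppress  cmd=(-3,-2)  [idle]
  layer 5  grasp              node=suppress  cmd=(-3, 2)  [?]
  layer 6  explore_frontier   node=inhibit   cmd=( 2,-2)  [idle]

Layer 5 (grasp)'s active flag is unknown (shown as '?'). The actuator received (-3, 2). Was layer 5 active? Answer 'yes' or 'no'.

If layer 5 is active=yes:
  actuator would be (-3, 2)
If layer 5 is active=no:
  actuator would be (-1, -1)
Observed (-3, 2), so layer 5 was active.

yes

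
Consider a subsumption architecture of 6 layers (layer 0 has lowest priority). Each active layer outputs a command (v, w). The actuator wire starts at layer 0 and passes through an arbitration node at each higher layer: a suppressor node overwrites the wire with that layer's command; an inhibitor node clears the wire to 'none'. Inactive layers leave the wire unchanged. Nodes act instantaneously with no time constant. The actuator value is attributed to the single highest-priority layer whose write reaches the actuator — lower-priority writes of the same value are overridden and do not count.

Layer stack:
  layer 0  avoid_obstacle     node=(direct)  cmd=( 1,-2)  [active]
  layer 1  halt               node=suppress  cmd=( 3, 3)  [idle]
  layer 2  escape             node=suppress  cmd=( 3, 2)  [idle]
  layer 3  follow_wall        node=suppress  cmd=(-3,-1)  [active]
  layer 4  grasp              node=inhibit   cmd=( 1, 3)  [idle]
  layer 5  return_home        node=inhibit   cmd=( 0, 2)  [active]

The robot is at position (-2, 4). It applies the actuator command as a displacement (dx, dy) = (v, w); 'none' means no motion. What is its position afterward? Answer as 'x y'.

-2 4

[0] avoid_obstacle on; wire := (1, -2)
[1] halt off; pass (1, -2)
[2] escape off; pass (1, -2)
[3] follow_wall on (suppress); wire := (-3, -1)
[4] grasp off; pass (-3, -1)
[5] return_home on (inhibit); wire := none
output none
position: (-2, 4) + none = (-2, 4)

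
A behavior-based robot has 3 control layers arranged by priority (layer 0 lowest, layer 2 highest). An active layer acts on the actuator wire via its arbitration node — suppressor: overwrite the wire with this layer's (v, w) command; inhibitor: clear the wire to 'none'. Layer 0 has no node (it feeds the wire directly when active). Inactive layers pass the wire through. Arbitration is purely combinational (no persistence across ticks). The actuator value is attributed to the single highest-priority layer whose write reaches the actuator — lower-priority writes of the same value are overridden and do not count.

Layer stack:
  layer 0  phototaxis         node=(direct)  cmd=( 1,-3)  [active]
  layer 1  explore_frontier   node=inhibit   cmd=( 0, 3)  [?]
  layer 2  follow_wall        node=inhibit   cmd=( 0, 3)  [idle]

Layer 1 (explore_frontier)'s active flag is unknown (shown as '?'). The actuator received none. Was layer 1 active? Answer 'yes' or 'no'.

yes

If layer 1 is active=yes:
  actuator would be none
If layer 1 is active=no:
  actuator would be (1, -3)
Observed none, so layer 1 was active.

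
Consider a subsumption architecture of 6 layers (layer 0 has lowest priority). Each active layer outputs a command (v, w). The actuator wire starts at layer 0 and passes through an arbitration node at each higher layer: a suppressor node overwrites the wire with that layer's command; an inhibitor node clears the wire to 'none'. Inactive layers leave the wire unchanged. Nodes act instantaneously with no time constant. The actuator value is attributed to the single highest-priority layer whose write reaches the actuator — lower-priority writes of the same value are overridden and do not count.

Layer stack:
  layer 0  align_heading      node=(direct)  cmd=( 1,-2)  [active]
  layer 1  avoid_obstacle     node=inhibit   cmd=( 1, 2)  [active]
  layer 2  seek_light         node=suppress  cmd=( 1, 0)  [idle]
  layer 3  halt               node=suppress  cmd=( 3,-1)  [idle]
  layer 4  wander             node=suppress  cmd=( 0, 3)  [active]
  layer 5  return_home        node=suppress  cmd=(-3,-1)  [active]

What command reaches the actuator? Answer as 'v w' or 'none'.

[0] align_heading on; wire := (1, -2)
[1] avoid_obstacle on (inhibit); wire := none
[2] seek_light off; pass none
[3] halt off; pass none
[4] wander on (suppress); wire := (0, 3)
[5] return_home on (suppress); wire := (-3, -1)
output (-3, -1)

-3 -1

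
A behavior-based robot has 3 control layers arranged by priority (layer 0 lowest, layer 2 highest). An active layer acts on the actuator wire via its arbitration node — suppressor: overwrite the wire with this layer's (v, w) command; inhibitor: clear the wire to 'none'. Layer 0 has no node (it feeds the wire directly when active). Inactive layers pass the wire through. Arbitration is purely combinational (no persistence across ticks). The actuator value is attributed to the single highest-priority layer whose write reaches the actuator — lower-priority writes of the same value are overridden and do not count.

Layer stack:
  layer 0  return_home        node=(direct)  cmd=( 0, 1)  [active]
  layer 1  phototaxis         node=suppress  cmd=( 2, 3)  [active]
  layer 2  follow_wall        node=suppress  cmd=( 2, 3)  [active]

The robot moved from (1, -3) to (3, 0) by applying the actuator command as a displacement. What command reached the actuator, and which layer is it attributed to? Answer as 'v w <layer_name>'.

2 3 follow_wall

displacement = (3, 0) − (1, -3) = (2, 3)
L0 return_home: active, feeds wire = (0, 1)
L1 phototaxis: active, suppressor → wire = (2, 3)
L2 follow_wall: active, suppressor → wire = (2, 3)
actuator = (2, 3) — from layer 2 (follow_wall)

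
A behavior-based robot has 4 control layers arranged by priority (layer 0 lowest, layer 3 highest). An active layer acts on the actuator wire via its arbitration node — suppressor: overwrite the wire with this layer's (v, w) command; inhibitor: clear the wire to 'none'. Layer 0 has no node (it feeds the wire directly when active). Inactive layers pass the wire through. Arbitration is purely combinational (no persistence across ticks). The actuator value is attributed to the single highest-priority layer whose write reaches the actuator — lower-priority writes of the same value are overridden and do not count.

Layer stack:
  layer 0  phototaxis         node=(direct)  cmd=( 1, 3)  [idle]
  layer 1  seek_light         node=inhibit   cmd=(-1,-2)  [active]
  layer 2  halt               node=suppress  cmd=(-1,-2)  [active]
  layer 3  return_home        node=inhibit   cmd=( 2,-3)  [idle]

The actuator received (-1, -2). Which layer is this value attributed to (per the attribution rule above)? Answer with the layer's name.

halt

layer 0 (phototaxis) idle — none
layer 1 (seek_light) active — inhibits: none
layer 2 (halt) active — suppresses: (-1, -2)
layer 3 (return_home) idle — unchanged: (-1, -2)
→ actuator (-1, -2)
last writer: layer 2 = halt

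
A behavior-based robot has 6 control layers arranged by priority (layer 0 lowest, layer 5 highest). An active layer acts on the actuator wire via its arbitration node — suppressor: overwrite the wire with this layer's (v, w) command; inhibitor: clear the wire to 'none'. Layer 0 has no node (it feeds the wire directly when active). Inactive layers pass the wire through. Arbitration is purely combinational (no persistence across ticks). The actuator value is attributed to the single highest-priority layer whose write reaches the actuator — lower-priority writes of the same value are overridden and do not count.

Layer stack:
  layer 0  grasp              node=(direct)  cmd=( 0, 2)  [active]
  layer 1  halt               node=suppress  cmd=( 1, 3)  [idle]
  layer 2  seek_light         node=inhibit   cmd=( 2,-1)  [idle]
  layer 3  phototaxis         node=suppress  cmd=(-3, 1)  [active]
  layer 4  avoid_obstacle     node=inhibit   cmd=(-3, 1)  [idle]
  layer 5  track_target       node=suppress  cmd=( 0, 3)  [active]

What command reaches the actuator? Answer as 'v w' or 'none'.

L0 grasp: active, feeds wire = (0, 2)
L1 halt: idle → wire stays (0, 2)
L2 seek_light: idle → wire stays (0, 2)
L3 phototaxis: active, suppressor → wire = (-3, 1)
L4 avoid_obstacle: idle → wire stays (-3, 1)
L5 track_target: active, suppressor → wire = (0, 3)
actuator = (0, 3)

0 3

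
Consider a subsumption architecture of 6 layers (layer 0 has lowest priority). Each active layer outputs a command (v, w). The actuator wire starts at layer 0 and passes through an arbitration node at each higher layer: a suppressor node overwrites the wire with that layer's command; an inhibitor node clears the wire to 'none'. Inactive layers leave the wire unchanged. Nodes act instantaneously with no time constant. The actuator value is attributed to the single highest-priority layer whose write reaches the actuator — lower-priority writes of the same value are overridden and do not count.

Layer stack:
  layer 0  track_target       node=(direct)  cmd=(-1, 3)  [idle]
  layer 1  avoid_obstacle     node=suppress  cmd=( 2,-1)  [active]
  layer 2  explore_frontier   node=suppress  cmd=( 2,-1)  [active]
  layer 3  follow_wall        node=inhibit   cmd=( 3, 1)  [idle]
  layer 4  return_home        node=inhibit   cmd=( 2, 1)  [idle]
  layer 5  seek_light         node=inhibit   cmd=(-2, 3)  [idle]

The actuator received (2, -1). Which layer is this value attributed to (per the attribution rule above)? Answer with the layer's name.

[0] track_target off; wire := none
[1] avoid_obstacle on (suppress); wire := (2, -1)
[2] explore_frontier on (suppress); wire := (2, -1)
[3] follow_wall off; pass (2, -1)
[4] return_home off; pass (2, -1)
[5] seek_light off; pass (2, -1)
output (2, -1)
last writer: layer 2 = explore_frontier

explore_frontier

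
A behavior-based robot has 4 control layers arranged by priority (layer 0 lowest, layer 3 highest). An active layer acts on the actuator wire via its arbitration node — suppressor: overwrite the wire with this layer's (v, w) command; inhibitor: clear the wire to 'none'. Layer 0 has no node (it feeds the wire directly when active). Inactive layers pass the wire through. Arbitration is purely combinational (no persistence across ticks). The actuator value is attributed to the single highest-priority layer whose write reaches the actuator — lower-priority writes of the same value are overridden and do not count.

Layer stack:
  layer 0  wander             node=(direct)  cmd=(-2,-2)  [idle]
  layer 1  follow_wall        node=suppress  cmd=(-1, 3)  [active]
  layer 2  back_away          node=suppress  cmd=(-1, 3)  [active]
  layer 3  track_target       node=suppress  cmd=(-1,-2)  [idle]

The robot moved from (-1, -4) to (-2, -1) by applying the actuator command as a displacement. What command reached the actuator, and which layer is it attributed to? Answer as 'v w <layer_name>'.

displacement = (-2, -1) − (-1, -4) = (-1, 3)
[0] wander off; wire := none
[1] follow_wall on (suppress); wire := (-1, 3)
[2] back_away on (suppress); wire := (-1, 3)
[3] track_target off; pass (-1, 3)
output (-1, 3) — from layer 2 (back_away)

-1 3 back_away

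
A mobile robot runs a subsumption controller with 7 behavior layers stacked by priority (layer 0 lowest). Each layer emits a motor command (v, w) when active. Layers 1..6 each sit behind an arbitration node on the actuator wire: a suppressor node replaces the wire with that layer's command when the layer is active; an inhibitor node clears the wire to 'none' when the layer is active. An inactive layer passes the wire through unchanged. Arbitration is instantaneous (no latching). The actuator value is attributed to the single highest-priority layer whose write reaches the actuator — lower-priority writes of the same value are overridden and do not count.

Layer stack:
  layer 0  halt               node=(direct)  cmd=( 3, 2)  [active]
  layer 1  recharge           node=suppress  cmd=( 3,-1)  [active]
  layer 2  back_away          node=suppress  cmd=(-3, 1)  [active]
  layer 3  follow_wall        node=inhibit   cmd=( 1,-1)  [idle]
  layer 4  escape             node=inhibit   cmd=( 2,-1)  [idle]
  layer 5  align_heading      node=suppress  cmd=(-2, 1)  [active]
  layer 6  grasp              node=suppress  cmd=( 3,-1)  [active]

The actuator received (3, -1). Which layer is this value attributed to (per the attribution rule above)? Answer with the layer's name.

L0 halt: active, feeds wire = (3, 2)
L1 recharge: active, suppressor → wire = (3, -1)
L2 back_away: active, suppressor → wire = (-3, 1)
L3 follow_wall: idle → wire stays (-3, 1)
L4 escape: idle → wire stays (-3, 1)
L5 align_heading: active, suppressor → wire = (-2, 1)
L6 grasp: active, suppressor → wire = (3, -1)
actuator = (3, -1)
last writer: layer 6 = grasp

grasp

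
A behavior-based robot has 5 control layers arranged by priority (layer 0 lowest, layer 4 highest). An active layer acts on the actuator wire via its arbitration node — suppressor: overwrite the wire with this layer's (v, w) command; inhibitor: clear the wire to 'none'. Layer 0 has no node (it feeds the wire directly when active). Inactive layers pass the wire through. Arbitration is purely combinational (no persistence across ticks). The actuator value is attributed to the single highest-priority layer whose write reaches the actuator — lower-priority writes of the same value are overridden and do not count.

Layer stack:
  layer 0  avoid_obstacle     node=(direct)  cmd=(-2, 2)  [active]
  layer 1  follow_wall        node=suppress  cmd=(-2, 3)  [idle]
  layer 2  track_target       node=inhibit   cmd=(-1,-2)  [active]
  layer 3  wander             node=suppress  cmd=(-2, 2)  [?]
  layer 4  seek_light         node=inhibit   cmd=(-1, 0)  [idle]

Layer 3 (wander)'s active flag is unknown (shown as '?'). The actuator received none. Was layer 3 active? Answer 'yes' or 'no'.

no

If layer 3 is active=yes:
  actuator would be (-2, 2)
If layer 3 is active=no:
  actuator would be none
Observed none, so layer 3 was idle.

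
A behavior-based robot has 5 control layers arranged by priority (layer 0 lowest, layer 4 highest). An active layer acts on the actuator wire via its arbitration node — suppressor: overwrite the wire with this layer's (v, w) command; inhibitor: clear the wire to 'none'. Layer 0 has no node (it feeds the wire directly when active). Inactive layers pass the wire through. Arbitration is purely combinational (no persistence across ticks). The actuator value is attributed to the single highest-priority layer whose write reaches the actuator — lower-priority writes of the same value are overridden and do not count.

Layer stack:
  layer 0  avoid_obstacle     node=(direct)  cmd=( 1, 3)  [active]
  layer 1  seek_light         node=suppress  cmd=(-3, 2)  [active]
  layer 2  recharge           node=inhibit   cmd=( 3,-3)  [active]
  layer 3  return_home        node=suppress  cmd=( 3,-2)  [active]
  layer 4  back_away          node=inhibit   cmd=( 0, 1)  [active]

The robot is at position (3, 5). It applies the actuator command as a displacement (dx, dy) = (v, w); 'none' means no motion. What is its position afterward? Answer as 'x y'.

[0] avoid_obstacle on; wire := (1, 3)
[1] seek_light on (suppress); wire := (-3, 2)
[2] recharge on (inhibit); wire := none
[3] return_home on (suppress); wire := (3, -2)
[4] back_away on (inhibit); wire := none
output none
position: (3, 5) + none = (3, 5)

3 5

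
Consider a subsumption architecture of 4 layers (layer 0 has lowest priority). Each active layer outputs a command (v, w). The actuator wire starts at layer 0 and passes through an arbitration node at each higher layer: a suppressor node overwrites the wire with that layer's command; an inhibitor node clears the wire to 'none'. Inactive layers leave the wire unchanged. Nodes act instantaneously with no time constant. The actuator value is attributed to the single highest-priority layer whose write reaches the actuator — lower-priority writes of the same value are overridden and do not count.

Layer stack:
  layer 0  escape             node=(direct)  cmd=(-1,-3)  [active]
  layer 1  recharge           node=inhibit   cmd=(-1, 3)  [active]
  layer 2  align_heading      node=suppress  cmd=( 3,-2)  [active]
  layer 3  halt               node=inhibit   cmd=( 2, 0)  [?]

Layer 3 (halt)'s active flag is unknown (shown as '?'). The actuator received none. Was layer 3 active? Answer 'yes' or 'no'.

If layer 3 is active=yes:
  actuator would be none
If layer 3 is active=no:
  actuator would be (3, -2)
Observed none, so layer 3 was active.

yes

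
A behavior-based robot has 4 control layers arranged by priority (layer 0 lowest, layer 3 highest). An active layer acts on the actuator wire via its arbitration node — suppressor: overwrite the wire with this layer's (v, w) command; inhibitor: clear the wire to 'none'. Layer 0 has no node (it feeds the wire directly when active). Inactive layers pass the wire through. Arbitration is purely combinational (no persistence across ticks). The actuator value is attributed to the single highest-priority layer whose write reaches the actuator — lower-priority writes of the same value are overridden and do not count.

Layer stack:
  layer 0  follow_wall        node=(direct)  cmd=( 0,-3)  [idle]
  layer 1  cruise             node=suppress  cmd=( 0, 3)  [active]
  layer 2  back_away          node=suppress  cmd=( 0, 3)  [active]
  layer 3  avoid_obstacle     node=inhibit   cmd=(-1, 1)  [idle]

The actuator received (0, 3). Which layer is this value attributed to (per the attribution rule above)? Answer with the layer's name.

[0] follow_wall off; wire := none
[1] cruise on (suppress); wire := (0, 3)
[2] back_away on (suppress); wire := (0, 3)
[3] avoid_obstacle off; pass (0, 3)
output (0, 3)
last writer: layer 2 = back_away

back_away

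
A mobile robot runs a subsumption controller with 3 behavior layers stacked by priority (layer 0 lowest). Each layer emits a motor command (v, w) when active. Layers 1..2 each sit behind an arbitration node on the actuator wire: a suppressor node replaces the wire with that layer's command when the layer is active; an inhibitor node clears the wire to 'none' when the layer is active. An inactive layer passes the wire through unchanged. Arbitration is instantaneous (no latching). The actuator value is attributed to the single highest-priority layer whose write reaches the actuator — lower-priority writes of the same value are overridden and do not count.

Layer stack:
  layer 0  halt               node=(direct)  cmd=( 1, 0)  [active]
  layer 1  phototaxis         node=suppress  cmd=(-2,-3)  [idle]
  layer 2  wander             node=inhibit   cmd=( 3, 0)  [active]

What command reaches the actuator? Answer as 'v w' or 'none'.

L0 halt: active, feeds wire = (1, 0)
L1 phototaxis: idle → wire stays (1, 0)
L2 wander: active, inhibitor → wire = none
actuator = none

none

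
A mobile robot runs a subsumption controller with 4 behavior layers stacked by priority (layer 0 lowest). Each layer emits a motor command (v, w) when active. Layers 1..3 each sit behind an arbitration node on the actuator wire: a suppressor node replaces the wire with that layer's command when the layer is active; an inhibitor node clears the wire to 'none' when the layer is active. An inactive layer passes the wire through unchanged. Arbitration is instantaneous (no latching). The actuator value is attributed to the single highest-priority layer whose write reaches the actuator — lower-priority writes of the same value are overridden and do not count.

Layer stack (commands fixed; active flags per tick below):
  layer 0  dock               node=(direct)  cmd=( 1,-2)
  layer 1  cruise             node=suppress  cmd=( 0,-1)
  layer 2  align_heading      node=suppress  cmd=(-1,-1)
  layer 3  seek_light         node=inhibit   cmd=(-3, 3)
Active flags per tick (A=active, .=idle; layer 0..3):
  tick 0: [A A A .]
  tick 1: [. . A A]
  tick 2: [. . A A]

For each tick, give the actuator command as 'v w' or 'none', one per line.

-1 -1
none
none

tick 0:
  layer 0 (dock) active — direct: (1, -2)
  layer 1 (cruise) active — suppresses: (0, -1)
  layer 2 (align_heading) active — suppresses: (-1, -1)
  layer 3 (seek_light) idle — unchanged: (-1, -1)
  → actuator (-1, -1)
tick 1:
  layer 0 (dock) idle — none
  layer 1 (cruise) idle — unchanged: none
  layer 2 (align_heading) active — suppresses: (-1, -1)
  layer 3 (seek_light) active — inhibits: none
  → actuator none
tick 2:
  layer 0 (dock) idle — none
  layer 1 (cruise) idle — unchanged: none
  layer 2 (align_heading) active — suppresses: (-1, -1)
  layer 3 (seek_light) active — inhibits: none
  → actuator none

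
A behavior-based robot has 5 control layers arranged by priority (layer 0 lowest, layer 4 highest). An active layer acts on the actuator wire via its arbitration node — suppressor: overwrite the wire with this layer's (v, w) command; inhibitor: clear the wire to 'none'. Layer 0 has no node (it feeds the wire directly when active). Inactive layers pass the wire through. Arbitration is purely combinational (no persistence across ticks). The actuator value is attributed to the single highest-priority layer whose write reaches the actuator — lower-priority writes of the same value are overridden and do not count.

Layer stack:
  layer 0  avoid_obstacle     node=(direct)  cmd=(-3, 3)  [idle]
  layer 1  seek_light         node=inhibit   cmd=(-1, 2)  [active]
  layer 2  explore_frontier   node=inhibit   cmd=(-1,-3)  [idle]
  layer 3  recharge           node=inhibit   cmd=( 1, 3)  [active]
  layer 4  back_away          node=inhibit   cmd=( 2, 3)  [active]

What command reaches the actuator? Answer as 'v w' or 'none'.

[0] avoid_obstacle off; wire := none
[1] seek_light on (inhibit); wire := none
[2] explore_frontier off; pass none
[3] recharge on (inhibit); wire := none
[4] back_away on (inhibit); wire := none
output none

none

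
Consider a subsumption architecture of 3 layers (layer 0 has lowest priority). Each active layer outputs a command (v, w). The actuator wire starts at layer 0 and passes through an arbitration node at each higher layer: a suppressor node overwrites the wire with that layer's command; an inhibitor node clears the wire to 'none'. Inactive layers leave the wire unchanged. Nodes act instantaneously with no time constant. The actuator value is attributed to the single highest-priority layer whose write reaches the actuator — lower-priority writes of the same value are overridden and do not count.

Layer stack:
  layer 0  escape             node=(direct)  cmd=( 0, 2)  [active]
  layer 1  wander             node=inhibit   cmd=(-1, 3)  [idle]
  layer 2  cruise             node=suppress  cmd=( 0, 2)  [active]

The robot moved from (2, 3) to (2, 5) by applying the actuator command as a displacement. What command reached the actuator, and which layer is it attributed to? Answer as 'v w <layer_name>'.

displacement = (2, 5) − (2, 3) = (0, 2)
[0] escape on; wire := (0, 2)
[1] wander off; pass (0, 2)
[2] cruise on (suppress); wire := (0, 2)
output (0, 2) — from layer 2 (cruise)

0 2 cruise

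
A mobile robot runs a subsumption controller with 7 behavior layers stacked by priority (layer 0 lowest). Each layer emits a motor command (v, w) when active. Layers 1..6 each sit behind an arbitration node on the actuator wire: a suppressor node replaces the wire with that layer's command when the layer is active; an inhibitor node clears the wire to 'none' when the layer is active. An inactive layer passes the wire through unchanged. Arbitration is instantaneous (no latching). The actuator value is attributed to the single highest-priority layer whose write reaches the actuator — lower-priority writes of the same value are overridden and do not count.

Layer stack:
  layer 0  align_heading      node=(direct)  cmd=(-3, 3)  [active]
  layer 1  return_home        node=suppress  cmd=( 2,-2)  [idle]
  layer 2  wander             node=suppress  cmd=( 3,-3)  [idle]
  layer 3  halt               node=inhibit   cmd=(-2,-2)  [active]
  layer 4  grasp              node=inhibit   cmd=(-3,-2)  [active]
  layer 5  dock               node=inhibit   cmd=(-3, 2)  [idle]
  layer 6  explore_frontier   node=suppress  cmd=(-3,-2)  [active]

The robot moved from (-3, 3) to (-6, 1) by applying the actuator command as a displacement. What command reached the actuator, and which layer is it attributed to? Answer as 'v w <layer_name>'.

-3 -2 explore_frontier

displacement = (-6, 1) − (-3, 3) = (-3, -2)
layer 0 (align_heading) active — direct: (-3, 3)
layer 1 (return_home) idle — unchanged: (-3, 3)
layer 2 (wander) idle — unchanged: (-3, 3)
layer 3 (halt) active — inhibits: none
layer 4 (grasp) active — inhibits: none
layer 5 (dock) idle — unchanged: none
layer 6 (explore_frontier) active — suppresses: (-3, -2)
→ actuator (-3, -2) — from layer 6 (explore_frontier)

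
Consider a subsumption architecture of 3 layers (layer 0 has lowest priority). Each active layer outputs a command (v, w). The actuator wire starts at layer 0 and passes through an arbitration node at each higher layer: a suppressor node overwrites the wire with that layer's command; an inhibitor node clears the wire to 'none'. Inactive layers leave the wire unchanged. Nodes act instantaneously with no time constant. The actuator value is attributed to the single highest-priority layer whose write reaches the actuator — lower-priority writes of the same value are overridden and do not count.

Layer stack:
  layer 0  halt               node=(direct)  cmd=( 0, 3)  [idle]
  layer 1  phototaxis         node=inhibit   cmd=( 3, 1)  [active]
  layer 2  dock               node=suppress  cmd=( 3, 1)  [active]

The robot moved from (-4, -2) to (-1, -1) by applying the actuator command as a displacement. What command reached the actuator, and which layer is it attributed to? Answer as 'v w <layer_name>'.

3 1 dock

displacement = (-1, -1) − (-4, -2) = (3, 1)
L0 halt: idle → wire = none
L1 phototaxis: active, inhibitor → wire = none
L2 dock: active, suppressor → wire = (3, 1)
actuator = (3, 1) — from layer 2 (dock)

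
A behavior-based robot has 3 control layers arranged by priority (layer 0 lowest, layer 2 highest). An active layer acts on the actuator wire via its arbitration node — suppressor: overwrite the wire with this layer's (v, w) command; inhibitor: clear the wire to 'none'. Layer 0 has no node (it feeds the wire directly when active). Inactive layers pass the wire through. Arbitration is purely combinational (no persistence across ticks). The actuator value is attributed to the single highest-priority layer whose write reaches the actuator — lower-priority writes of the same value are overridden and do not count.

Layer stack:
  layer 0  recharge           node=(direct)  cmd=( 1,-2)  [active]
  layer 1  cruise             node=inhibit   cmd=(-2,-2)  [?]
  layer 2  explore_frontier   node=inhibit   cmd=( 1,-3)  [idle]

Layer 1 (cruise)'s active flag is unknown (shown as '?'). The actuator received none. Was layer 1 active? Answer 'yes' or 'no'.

yes

If layer 1 is active=yes:
  actuator would be none
If layer 1 is active=no:
  actuator would be (1, -2)
Observed none, so layer 1 was active.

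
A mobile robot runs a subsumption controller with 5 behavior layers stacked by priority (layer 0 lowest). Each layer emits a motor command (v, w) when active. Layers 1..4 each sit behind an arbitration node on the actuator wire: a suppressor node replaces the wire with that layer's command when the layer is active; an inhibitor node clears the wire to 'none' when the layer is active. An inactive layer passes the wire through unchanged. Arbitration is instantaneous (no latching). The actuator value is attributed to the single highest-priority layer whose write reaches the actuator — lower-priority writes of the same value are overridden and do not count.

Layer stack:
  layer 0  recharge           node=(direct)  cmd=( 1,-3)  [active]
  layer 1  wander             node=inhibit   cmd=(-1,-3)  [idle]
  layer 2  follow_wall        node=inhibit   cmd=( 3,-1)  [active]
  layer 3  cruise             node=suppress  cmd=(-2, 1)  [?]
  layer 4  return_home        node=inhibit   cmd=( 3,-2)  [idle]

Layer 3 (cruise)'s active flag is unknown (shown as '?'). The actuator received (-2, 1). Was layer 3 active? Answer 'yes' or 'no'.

If layer 3 is active=yes:
  actuator would be (-2, 1)
If layer 3 is active=no:
  actuator would be none
Observed (-2, 1), so layer 3 was active.

yes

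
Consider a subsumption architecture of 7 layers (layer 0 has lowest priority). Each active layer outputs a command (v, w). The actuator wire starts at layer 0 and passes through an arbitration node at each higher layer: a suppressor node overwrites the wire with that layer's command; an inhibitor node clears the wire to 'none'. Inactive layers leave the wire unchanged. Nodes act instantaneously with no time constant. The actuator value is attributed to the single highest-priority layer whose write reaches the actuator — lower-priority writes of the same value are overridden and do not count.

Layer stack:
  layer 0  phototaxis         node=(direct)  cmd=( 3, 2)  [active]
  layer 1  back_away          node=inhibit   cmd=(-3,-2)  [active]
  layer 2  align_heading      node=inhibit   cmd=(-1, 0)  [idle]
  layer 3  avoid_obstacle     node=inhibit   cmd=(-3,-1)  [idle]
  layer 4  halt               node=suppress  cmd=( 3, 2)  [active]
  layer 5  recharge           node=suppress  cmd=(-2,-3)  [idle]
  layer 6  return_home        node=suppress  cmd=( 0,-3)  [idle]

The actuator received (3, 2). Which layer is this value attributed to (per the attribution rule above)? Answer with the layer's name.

L0 phototaxis: active, feeds wire = (3, 2)
L1 back_away: active, inhibitor → wire = none
L2 align_heading: idle → wire stays none
L3 avoid_obstacle: idle → wire stays none
L4 halt: active, suppressor → wire = (3, 2)
L5 recharge: idle → wire stays (3, 2)
L6 return_home: idle → wire stays (3, 2)
actuator = (3, 2)
last writer: layer 4 = halt

halt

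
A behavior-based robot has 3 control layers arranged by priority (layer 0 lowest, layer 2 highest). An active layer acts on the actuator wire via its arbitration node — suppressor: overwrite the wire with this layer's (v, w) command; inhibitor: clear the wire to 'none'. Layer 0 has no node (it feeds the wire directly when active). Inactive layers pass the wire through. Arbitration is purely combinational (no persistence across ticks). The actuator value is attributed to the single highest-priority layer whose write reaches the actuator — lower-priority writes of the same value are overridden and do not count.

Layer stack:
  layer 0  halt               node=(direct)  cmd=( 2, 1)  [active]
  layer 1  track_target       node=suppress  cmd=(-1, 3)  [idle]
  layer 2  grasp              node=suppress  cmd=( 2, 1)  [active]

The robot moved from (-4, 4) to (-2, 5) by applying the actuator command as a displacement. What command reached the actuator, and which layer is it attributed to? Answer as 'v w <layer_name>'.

displacement = (-2, 5) − (-4, 4) = (2, 1)
L0 halt: active, feeds wire = (2, 1)
L1 track_target: idle → wire stays (2, 1)
L2 grasp: active, suppressor → wire = (2, 1)
actuator = (2, 1) — from layer 2 (grasp)

2 1 grasp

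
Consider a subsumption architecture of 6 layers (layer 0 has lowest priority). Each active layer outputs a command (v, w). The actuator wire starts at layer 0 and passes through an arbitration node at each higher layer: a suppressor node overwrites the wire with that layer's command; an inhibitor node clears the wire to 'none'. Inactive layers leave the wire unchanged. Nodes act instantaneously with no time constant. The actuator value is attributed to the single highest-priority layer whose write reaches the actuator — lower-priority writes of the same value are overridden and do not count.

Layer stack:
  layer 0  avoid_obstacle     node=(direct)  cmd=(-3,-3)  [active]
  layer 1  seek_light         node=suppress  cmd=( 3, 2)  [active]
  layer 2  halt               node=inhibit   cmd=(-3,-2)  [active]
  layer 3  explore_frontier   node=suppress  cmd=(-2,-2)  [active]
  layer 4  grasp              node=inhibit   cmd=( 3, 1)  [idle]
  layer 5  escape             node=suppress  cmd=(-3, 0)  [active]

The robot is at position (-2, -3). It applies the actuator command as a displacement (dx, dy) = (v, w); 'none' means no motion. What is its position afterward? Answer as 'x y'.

[0] avoid_obstacle on; wire := (-3, -3)
[1] seek_light on (suppress); wire := (3, 2)
[2] halt on (inhibit); wire := none
[3] explore_frontier on (suppress); wire := (-2, -2)
[4] grasp off; pass (-2, -2)
[5] escape on (suppress); wire := (-3, 0)
output (-3, 0)
position: (-2, -3) + (-3, 0) = (-5, -3)

-5 -3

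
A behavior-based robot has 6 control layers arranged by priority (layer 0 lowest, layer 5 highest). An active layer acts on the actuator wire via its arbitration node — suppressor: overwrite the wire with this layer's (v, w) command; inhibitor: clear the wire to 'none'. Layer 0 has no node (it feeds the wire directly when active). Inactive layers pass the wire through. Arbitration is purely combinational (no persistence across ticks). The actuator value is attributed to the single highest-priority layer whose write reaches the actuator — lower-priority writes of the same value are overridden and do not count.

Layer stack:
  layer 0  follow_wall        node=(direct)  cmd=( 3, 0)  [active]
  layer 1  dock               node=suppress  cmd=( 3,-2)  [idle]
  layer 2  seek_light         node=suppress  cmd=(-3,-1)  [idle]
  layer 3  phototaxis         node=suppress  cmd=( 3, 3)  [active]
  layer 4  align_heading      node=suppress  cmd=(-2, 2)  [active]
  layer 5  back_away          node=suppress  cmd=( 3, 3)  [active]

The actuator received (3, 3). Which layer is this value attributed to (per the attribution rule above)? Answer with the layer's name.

back_away

layer 0 (follow_wall) active — direct: (3, 0)
layer 1 (dock) idle — unchanged: (3, 0)
layer 2 (seek_light) idle — unchanged: (3, 0)
layer 3 (phototaxis) active — suppresses: (3, 3)
layer 4 (align_heading) active — suppresses: (-2, 2)
layer 5 (back_away) active — suppresses: (3, 3)
→ actuator (3, 3)
last writer: layer 5 = back_away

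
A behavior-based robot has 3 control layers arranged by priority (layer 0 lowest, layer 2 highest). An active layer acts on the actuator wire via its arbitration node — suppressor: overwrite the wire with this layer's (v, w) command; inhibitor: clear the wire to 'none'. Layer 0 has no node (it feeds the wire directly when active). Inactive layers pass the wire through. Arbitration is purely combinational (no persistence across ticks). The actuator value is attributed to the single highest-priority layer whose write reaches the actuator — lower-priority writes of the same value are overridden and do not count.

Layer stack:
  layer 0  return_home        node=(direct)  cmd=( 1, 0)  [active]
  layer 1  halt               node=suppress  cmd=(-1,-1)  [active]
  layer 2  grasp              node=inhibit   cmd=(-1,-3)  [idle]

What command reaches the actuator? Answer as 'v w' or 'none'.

-1 -1

[0] return_home on; wire := (1, 0)
[1] halt on (suppress); wire := (-1, -1)
[2] grasp off; pass (-1, -1)
output (-1, -1)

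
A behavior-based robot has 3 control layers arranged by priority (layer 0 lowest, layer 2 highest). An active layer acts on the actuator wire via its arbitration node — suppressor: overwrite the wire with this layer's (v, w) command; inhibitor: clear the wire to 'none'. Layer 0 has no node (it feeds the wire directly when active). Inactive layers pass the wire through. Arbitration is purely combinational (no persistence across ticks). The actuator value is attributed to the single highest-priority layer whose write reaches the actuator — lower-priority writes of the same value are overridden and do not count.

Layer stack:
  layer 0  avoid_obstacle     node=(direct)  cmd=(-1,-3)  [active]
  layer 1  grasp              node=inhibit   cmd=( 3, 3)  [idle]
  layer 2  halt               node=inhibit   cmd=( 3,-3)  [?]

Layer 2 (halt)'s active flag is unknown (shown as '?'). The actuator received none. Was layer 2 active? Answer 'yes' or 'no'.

If layer 2 is active=yes:
  actuator would be none
If layer 2 is active=no:
  actuator would be (-1, -3)
Observed none, so layer 2 was active.

yes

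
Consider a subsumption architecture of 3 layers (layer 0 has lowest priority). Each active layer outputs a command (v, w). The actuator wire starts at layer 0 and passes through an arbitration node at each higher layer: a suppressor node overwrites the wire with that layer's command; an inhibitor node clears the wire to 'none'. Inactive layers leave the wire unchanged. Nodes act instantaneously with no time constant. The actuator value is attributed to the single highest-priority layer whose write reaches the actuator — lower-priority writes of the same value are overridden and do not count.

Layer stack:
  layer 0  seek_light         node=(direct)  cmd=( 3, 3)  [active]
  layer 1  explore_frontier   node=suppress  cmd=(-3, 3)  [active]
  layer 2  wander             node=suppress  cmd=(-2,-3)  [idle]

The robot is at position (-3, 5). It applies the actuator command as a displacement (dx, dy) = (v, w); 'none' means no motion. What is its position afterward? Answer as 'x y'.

-6 8

layer 0 (seek_light) active — direct: (3, 3)
layer 1 (explore_frontier) active — suppresses: (-3, 3)
layer 2 (wander) idle — unchanged: (-3, 3)
→ actuator (-3, 3)
position: (-3, 5) + (-3, 3) = (-6, 8)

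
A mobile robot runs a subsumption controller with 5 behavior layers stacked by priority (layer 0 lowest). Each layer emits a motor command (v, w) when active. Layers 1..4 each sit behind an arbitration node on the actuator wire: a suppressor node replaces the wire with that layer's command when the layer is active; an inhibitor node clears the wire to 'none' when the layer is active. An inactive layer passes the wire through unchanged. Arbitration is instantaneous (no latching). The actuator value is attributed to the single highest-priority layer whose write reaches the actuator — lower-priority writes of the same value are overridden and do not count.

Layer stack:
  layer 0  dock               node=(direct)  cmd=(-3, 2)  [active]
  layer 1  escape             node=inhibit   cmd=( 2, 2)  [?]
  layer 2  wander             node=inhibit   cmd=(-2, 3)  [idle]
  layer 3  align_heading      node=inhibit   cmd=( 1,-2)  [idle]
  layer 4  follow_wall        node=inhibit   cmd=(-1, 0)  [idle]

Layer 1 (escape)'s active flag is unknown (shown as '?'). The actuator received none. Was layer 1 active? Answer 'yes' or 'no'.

If layer 1 is active=yes:
  actuator would be none
If layer 1 is active=no:
  actuator would be (-3, 2)
Observed none, so layer 1 was active.

yes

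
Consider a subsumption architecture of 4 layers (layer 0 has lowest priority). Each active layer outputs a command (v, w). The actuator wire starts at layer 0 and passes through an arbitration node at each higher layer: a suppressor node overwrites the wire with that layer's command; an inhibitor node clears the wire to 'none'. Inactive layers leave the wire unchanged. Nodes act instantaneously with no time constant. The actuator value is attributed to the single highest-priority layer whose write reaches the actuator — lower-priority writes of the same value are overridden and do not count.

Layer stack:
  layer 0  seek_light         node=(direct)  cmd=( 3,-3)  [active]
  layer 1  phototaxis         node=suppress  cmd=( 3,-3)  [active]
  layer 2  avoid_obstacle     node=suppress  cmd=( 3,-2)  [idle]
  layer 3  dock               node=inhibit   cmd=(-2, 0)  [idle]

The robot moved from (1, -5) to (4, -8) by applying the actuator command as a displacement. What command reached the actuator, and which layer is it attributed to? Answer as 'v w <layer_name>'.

3 -3 phototaxis

displacement = (4, -8) − (1, -5) = (3, -3)
[0] seek_light on; wire := (3, -3)
[1] phototaxis on (suppress); wire := (3, -3)
[2] avoid_obstacle off; pass (3, -3)
[3] dock off; pass (3, -3)
output (3, -3) — from layer 1 (phototaxis)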